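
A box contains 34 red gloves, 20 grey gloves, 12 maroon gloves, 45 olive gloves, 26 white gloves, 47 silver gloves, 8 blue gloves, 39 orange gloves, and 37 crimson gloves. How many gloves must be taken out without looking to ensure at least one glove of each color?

The hardest color to obtain is blue: we could draw every other glove first — 268 − 8 = 260 gloves — without a single blue one.
The next draw must be blue, so 260 + 1 = 261.

261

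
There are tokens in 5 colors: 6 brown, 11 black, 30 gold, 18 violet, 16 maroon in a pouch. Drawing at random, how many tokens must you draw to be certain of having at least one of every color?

76

The hardest color to obtain is brown: we could draw every other token first — 81 − 6 = 75 tokens — without a single brown one.
The next draw must be brown, so 75 + 1 = 76.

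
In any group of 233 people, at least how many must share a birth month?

20

There are 12 months of the year, which serve as the pigeonholes.
If each of the 12 months of the year held at most 19, the total would be at most 12 × 19 = 228 < 233, a contradiction.
So at least one holds ⌈233/12⌉ = 20.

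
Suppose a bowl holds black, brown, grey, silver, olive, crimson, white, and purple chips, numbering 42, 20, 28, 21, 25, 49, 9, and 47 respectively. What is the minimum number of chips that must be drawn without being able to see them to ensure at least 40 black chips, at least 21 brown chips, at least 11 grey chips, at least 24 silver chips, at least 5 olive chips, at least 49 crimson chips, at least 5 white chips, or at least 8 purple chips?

154

The worst case stops just short of every target: 39 black, 20 brown, 10 grey, all 21 silver, 4 olive, 48 crimson, 4 white, 7 purple — 39 + 20 + 10 + 21 + 4 + 48 + 4 + 7 = 153 chips.
One more chip must push some color to its target, so 153 + 1 = 154.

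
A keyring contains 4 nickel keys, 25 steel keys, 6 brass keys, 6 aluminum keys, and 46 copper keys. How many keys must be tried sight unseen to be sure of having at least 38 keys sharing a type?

Treat the 5 types as pigeonholes.
In the worst case we take at most 37 of each type, but all 4 nickel, all 25 steel, all 6 brass, and all 6 aluminum (fewer than 37), giving 4 + 25 + 6 + 6 + 37 = 78.
One more key then forces some type to 38, so 78 + 1 = 79.

79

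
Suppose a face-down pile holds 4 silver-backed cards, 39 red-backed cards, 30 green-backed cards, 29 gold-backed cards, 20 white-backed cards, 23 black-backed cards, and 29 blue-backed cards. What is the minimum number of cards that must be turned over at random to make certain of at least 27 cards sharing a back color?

In the worst case we take at most 26 of each back color, but all 4 silver-backed, all 20 white-backed, and all 23 black-backed (fewer than 26), giving 4 + 26 + 26 + 26 + 20 + 23 + 26 = 151.
One more card then forces some back color to 27, so 151 + 1 = 152.

152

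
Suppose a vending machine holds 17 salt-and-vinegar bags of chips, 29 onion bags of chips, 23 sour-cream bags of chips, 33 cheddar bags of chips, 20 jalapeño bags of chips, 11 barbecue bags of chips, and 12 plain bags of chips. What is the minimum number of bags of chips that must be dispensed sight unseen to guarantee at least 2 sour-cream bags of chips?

To avoid sour-cream bags of chips as long as possible, exhaust the other 6 flavors first.
The worst case draws every non-sour-cream bag of chips first: 17 + 29 + 33 + 20 + 11 + 12 = 122.
The next 2 draws are then forced to be sour-cream, giving 122 + 2 = 124.

124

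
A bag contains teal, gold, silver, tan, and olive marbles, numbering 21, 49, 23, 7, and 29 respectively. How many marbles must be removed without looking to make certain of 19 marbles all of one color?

80

In the worst case we take at most 18 of each color, but all 7 tan (fewer than 18), giving 18 + 18 + 18 + 7 + 18 = 79.
One more marble then forces some color to 19, so 79 + 1 = 80.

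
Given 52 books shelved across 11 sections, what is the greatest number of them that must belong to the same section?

5

The 52 books fall into 11 sections.
If each of the 11 sections held at most 4, the total would be at most 11 × 4 = 44 < 52, a contradiction.
So at least one holds ⌈52/11⌉ = 5.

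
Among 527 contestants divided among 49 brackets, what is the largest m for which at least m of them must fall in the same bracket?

If each of the 49 brackets held at most 10, the total would be at most 49 × 10 = 490 < 527, a contradiction.
So at least one holds ⌈527/49⌉ = 11.

11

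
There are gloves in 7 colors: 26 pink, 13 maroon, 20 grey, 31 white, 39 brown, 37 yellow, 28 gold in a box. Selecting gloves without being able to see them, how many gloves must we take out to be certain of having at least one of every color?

182

The hardest color to obtain is maroon: we could draw every other glove first — 194 − 13 = 181 gloves — without a single maroon one.
The next draw must be maroon, so 181 + 1 = 182.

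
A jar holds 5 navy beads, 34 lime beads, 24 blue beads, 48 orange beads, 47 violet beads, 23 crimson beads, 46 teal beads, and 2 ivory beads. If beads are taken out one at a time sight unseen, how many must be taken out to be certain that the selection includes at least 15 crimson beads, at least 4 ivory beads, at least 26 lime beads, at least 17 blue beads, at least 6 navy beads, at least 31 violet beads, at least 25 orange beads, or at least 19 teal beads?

Each of the 8 colors has its own threshold; avoid all of them simultaneously.
The worst case stops just short of every target: 5 navy, 25 lime, 16 blue, 24 orange, 30 violet, 14 crimson, 18 teal, all 2 ivory — 5 + 25 + 16 + 24 + 30 + 14 + 18 + 2 = 134 beads.
One more bead must push some color to its target, so 134 + 1 = 135.

135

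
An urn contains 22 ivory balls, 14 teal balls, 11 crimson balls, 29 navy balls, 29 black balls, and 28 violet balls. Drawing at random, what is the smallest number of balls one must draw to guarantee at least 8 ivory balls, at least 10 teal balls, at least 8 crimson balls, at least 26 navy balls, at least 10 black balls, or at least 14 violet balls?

Each of the 6 colors has its own threshold; avoid all of them simultaneously.
The worst case stops just short of every target: 7 ivory, 9 teal, 7 crimson, 25 navy, 9 black, 13 violet — 7 + 9 + 7 + 25 + 9 + 13 = 70 balls.
One more ball must push some color to its target, so 70 + 1 = 71.

71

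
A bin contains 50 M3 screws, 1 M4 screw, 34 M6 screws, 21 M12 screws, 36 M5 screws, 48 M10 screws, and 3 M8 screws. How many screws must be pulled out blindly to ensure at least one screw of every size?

193

The hardest size to obtain is M4: we could draw every other screw first — 193 − 1 = 192 screws — without a single M4 one.
The next draw must be M4, so 192 + 1 = 193.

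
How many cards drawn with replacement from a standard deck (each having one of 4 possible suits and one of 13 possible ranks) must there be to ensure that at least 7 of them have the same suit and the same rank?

There are 4 × 13 = 52 (suit, rank) combinations acting as pigeonholes.
With 52 × 6 = 312 cards drawn with replacement from a standard deck we could place exactly 6 in each, with no (suit, rank) pair reaching 7.
One more forces some (suit, rank) pair to hold 7, so 312 + 1 = 313.

313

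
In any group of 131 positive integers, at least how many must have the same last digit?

There are 10 possible last digits, which serve as the pigeonholes.
If each of the 10 possible last digits held at most 13, the total would be at most 10 × 13 = 130 < 131, a contradiction.
So at least one holds ⌈131/10⌉ = 14.

14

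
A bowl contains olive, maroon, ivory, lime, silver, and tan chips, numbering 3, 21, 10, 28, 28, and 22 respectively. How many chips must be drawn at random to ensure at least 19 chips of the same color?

Treat the 6 colors as pigeonholes.
In the worst case we take at most 18 of each color, but all 3 olive and all 10 ivory (fewer than 18), giving 3 + 18 + 10 + 18 + 18 + 18 = 85.
One more chip then forces some color to 19, so 85 + 1 = 86.

86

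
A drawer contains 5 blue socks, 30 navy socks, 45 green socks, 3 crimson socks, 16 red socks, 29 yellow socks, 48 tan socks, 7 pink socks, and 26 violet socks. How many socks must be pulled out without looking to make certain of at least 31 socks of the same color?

177

In the worst case we take at most 30 of each color, but all 5 blue, all 3 crimson, all 16 red, all 29 yellow, all 7 pink, and all 26 violet (fewer than 30), giving 5 + 30 + 30 + 3 + 16 + 29 + 30 + 7 + 26 = 176.
One more sock then forces some color to 31, so 176 + 1 = 177.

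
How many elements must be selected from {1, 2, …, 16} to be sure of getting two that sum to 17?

Partition {1, …, 16} into 8 pairs: {1,16}, {2,15}, …, {8,9}.
Choosing 8 integers — say the integers 1 through 8 — takes one from each pair and avoids the property.
Choosing 9 forces two into the same pair by pigeonhole, and those sum to 17. So 9.

9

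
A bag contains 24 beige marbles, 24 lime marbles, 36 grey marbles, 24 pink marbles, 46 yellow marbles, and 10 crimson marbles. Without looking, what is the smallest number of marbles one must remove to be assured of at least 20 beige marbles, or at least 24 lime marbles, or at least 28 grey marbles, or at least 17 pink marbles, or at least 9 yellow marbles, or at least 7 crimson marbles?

100

Each of the 6 colors has its own threshold; avoid all of them simultaneously.
The worst case stops just short of every target: 19 beige, 23 lime, 27 grey, 16 pink, 8 yellow, 6 crimson — 19 + 23 + 27 + 16 + 8 + 6 = 99 marbles.
One more marble must push some color to its target, so 99 + 1 = 100.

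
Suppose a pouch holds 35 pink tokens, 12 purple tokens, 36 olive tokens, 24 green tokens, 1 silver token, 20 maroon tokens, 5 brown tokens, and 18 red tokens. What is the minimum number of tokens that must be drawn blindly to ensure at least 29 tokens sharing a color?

137

In the worst case we take at most 28 of each color, but all 12 purple, all 24 green, all 1 silver, all 20 maroon, all 5 brown, and all 18 red (fewer than 28), giving 28 + 12 + 28 + 24 + 1 + 20 + 5 + 18 = 136.
One more token then forces some color to 29, so 136 + 1 = 137.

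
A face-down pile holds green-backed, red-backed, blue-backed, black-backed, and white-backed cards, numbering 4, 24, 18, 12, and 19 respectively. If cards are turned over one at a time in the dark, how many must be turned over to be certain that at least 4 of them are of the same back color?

16

The worst case takes 3 cards of each back color without reaching 4 of any: 5 × 3 = 15.
The next card must bring some back color to 4, so 15 + 1 = 16.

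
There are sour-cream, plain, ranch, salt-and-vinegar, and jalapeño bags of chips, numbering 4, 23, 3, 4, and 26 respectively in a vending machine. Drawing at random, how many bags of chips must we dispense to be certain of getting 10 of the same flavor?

30

Treat the 5 flavors as pigeonholes.
In the worst case we take at most 9 of each flavor, but all 4 sour-cream, all 3 ranch, and all 4 salt-and-vinegar (fewer than 9), giving 4 + 9 + 3 + 4 + 9 = 29.
One more bag of chips then forces some flavor to 10, so 29 + 1 = 30.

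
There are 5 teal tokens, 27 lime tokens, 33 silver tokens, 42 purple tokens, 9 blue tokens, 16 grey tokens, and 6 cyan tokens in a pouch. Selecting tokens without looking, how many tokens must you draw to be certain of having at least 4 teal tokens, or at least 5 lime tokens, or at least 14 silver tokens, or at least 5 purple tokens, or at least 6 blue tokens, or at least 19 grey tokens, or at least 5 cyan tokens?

50

The worst case stops just short of every target: 3 teal, 4 lime, 13 silver, 4 purple, 5 blue, all 16 grey, 4 cyan — 3 + 4 + 13 + 4 + 5 + 16 + 4 = 49 tokens.
One more token must push some color to its target, so 49 + 1 = 50.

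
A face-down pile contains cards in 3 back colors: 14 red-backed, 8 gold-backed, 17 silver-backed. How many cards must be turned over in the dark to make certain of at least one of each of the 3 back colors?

32

The hardest back color to obtain is gold-backed: we could draw every other card first — 39 − 8 = 31 cards — without a single gold-backed one.
The next draw must be gold-backed, so 31 + 1 = 32.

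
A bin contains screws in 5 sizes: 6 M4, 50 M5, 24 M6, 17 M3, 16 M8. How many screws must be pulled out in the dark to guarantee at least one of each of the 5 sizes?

108

The hardest size to obtain is M4: we could draw every other screw first — 113 − 6 = 107 screws — without a single M4 one.
The next draw must be M4, so 107 + 1 = 108.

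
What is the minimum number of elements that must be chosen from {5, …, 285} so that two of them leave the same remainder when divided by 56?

Use the pigeonhole principle on residue classes: group the integers by remainder mod 56; there are 56 residue classes, each nonempty in this range.
Choosing one from each class (56 integers) avoids any shared remainder.
One more choice must repeat a class, so two differ by a multiple of 56. Hence 56 + 1 = 57.

57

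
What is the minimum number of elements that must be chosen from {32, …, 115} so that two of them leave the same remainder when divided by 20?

21

Use the pigeonhole principle on residue classes: group the integers by remainder mod 20; there are 20 residue classes, each nonempty in this range.
Choosing one from each class (20 integers) avoids any shared remainder.
One more choice must repeat a class, so two differ by a multiple of 20. Hence 20 + 1 = 21.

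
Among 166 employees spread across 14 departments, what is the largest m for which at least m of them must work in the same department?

If each of the 14 departments held at most 11, the total would be at most 14 × 11 = 154 < 166, a contradiction.
So at least one holds ⌈166/14⌉ = 12.

12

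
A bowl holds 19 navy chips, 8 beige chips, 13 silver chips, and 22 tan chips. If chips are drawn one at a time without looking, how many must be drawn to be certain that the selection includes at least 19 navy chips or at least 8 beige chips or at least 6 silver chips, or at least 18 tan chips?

48

The worst case stops just short of every target: 18 navy, 7 beige, 5 silver, 17 tan — 18 + 7 + 5 + 17 = 47 chips.
One more chip must push some color to its target, so 47 + 1 = 48.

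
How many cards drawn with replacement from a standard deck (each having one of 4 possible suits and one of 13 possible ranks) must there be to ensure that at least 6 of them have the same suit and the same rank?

261

There are 4 × 13 = 52 (suit, rank) combinations acting as pigeonholes.
With 52 × 5 = 260 cards drawn with replacement from a standard deck we could place exactly 5 in each, with no (suit, rank) pair reaching 6.
One more forces some (suit, rank) pair to hold 6, so 260 + 1 = 261.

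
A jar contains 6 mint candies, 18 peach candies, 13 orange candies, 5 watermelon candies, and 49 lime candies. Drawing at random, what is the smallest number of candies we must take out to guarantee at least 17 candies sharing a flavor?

57

Treat the 5 flavors as pigeonholes.
In the worst case we take at most 16 of each flavor, but all 6 mint, all 13 orange, and all 5 watermelon (fewer than 16), giving 6 + 16 + 13 + 5 + 16 = 56.
One more candy then forces some flavor to 17, so 56 + 1 = 57.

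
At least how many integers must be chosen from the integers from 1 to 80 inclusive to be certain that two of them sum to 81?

41

Partition {1, …, 80} into 40 pairs: {1,80}, {2,79}, …, {40,41}.
Choosing 40 integers — say the integers 1 through 40 — takes one from each pair and avoids the property.
Choosing 41 forces two into the same pair by pigeonhole, and those sum to 81. So 41.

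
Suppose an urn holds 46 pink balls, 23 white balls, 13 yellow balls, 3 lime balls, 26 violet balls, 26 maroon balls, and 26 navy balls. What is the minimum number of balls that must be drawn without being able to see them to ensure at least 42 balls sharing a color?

In the worst case we take at most 41 of each color, but all 23 white, all 13 yellow, all 3 lime, all 26 violet, all 26 maroon, and all 26 navy (fewer than 41), giving 41 + 23 + 13 + 3 + 26 + 26 + 26 = 158.
One more ball then forces some color to 42, so 158 + 1 = 159.

159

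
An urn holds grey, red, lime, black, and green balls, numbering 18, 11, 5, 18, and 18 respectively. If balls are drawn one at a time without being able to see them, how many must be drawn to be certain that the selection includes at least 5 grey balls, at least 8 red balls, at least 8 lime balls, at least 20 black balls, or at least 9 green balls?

The worst case stops just short of every target: 4 grey, 7 red, all 5 lime, all 18 black, 8 green — 4 + 7 + 5 + 18 + 8 = 42 balls.
One more ball must push some color to its target, so 42 + 1 = 43.

43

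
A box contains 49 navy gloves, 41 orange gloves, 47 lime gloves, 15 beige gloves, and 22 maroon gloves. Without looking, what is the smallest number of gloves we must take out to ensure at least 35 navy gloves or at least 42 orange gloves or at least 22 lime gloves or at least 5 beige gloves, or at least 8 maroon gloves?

Each of the 5 colors has its own threshold; avoid all of them simultaneously.
The worst case stops just short of every target: 34 navy, 41 orange, 21 lime, 4 beige, 7 maroon — 34 + 41 + 21 + 4 + 7 = 107 gloves.
One more glove must push some color to its target, so 107 + 1 = 108.

108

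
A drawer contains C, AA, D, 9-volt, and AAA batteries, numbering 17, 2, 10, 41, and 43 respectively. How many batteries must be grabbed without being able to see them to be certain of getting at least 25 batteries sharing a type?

In the worst case we take at most 24 of each type, but all 17 C, all 2 AA, and all 10 D (fewer than 24), giving 17 + 2 + 10 + 24 + 24 = 77.
One more battery then forces some type to 25, so 77 + 1 = 78.

78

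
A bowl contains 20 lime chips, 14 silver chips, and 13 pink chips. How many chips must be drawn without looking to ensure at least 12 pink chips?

The worst case draws every non-pink chip first: 20 + 14 = 34.
The next 12 draws are then forced to be pink, giving 34 + 12 = 46.

46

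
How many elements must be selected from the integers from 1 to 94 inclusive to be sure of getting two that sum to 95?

48

Partition {1, …, 94} into 47 pairs: {1,94}, {2,93}, …, {47,48}.
Choosing 47 integers — say the integers 1 through 47 — takes one from each pair and avoids the property.
Choosing 48 forces two into the same pair by pigeonhole, and those sum to 95. So 48.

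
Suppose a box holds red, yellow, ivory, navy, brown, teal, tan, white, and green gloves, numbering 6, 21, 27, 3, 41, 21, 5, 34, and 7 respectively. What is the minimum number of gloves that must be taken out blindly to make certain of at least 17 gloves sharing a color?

In the worst case we take at most 16 of each color, but all 6 red, all 3 navy, all 5 tan, and all 7 green (fewer than 16), giving 6 + 16 + 16 + 3 + 16 + 16 + 5 + 16 + 7 = 101.
One more glove then forces some color to 17, so 101 + 1 = 102.

102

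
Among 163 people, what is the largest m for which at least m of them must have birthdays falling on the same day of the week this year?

If each of the 7 days of the week held at most 23, the total would be at most 7 × 23 = 161 < 163, a contradiction.
So at least one holds ⌈163/7⌉ = 24.

24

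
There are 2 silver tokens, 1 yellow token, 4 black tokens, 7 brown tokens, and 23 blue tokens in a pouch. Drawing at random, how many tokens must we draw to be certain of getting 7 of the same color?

In the worst case we take at most 6 of each color, but all 2 silver, all 1 yellow, and all 4 black (fewer than 6), giving 2 + 1 + 4 + 6 + 6 = 19.
One more token then forces some color to 7, so 19 + 1 = 20.

20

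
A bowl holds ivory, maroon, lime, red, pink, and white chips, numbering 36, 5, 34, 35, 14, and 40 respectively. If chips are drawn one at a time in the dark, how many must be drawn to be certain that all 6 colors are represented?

160

The hardest color to obtain is maroon: we could draw every other chip first — 164 − 5 = 159 chips — without a single maroon one.
The next draw must be maroon, so 159 + 1 = 160.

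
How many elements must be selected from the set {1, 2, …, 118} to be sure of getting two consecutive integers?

60

Partition {1, …, 118} into 59 pairs: {1,2}, {3,4}, …, {117,118}.
Choosing 59 integers — say the 59 even numbers 2, 4, …, 118 — takes one from each pair and avoids the property.
Choosing 60 forces two into the same pair by pigeonhole, and those are consecutive. So 60.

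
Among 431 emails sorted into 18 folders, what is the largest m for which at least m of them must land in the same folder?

The 431 emails fall into 18 folders.
If each of the 18 folders held at most 23, the total would be at most 18 × 23 = 414 < 431, a contradiction.
So at least one holds ⌈431/18⌉ = 24.

24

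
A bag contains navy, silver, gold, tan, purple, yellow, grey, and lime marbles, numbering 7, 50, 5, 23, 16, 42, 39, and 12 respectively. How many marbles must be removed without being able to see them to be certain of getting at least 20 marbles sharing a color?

In the worst case we take at most 19 of each color, but all 7 navy, all 5 gold, all 16 purple, and all 12 lime (fewer than 19), giving 7 + 19 + 5 + 19 + 16 + 19 + 19 + 12 = 116.
One more marble then forces some color to 20, so 116 + 1 = 117.

117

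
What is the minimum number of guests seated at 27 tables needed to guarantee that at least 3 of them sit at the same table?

55

There are 27 tables acting as pigeonholes.
With 27 × 2 = 54 guests we could place exactly 2 in each, with no class reaching 3.
One more forces some class to hold 3, so 54 + 1 = 55.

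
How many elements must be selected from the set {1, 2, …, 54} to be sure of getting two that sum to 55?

28

Partition {1, …, 54} into 27 pairs: {1,54}, {2,53}, …, {27,28}.
Choosing 27 integers — say the integers 1 through 27 — takes one from each pair and avoids the property.
Choosing 28 forces two into the same pair by pigeonhole, and those sum to 55. So 28.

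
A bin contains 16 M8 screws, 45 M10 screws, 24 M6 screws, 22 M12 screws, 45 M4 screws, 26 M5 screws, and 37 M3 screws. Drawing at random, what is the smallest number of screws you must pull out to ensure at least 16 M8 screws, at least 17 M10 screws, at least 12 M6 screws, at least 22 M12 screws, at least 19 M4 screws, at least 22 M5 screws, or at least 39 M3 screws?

140

Each of the 7 sizes has its own threshold; avoid all of them simultaneously.
The worst case stops just short of every target: 15 M8, 16 M10, 11 M6, 21 M12, 18 M4, 21 M5, all 37 M3 — 15 + 16 + 11 + 21 + 18 + 21 + 37 = 139 screws.
One more screw must push some size to its target, so 139 + 1 = 140.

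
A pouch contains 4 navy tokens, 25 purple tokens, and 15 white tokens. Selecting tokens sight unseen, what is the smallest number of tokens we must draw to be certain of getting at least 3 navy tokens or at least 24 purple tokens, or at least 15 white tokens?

The worst case stops just short of every target: 2 navy, 23 purple, 14 white — 2 + 23 + 14 = 39 tokens.
One more token must push some color to its target, so 39 + 1 = 40.

40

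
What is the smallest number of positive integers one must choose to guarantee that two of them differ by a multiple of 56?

57

Two integers differ by a multiple of 56 exactly when they share a remainder mod 56.
There are 56 residue classes mod 56, so 56 integers can all lie in distinct classes.
One more integer must repeat a residue, giving a difference divisible by 56. So n = 56 + 1 = 57.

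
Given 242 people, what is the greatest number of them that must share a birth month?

21

There are 12 months of the year, which serve as the pigeonholes.
If each of the 12 months of the year held at most 20, the total would be at most 12 × 20 = 240 < 242, a contradiction.
So at least one holds ⌈242/12⌉ = 21.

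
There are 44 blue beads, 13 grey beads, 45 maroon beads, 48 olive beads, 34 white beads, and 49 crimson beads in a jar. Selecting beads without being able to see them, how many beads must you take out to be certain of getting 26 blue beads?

215

To avoid blue beads as long as possible, exhaust the other 5 colors first.
The worst case draws every non-blue bead first: 13 + 45 + 48 + 34 + 49 = 189.
The next 26 draws are then forced to be blue, giving 189 + 26 = 215.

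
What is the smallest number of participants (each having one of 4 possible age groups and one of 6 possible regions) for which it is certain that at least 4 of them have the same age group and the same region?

73

There are 4 × 6 = 24 (age group, region) combinations acting as pigeonholes.
With 24 × 3 = 72 participants we could place exactly 3 in each, with no (age group, region) pair reaching 4.
One more forces some (age group, region) pair to hold 4, so 72 + 1 = 73.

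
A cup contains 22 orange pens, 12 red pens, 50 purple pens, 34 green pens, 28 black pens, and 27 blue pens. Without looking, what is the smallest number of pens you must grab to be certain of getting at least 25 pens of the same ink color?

131

In the worst case we take at most 24 of each ink color, but all 22 orange and all 12 red (fewer than 24), giving 22 + 12 + 24 + 24 + 24 + 24 = 130.
One more pen then forces some ink color to 25, so 130 + 1 = 131.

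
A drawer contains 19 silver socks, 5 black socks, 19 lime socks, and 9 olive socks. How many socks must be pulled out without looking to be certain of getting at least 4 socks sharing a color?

13

Treat the 4 colors as pigeonholes.
The worst case takes 3 socks of each color without reaching 4 of any: 4 × 3 = 12.
The next sock must bring some color to 4, so 12 + 1 = 13.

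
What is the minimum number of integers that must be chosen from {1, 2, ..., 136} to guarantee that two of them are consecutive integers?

Partition {1, …, 136} into 68 pairs: {1,2}, {3,4}, …, {135,136}.
Choosing 68 integers — say the 68 even numbers 2, 4, …, 136 — takes one from each pair and avoids the property.
Choosing 69 forces two into the same pair by pigeonhole, and those are consecutive. So 69.

69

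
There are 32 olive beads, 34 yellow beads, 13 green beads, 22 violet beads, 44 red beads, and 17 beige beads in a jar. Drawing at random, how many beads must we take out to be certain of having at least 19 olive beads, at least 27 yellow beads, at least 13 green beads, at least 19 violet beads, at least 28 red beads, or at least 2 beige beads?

The worst case stops just short of every target: 18 olive, 26 yellow, 12 green, 18 violet, 27 red, 1 beige — 18 + 26 + 12 + 18 + 27 + 1 = 102 beads.
One more bead must push some color to its target, so 102 + 1 = 103.

103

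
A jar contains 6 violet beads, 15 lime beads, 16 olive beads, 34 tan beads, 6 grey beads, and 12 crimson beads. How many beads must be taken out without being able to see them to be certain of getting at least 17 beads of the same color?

72

Treat the 6 colors as pigeonholes.
In the worst case we take at most 16 of each color, but all 6 violet, all 15 lime, all 6 grey, and all 12 crimson (fewer than 16), giving 6 + 15 + 16 + 16 + 6 + 12 = 71.
One more bead then forces some color to 17, so 71 + 1 = 72.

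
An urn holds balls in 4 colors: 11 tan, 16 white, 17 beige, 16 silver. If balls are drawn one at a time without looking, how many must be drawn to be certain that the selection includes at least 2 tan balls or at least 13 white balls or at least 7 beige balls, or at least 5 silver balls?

Each of the 4 colors has its own threshold; avoid all of them simultaneously.
The worst case stops just short of every target: 1 tan, 12 white, 6 beige, 4 silver — 1 + 12 + 6 + 4 = 23 balls.
One more ball must push some color to its target, so 23 + 1 = 24.

24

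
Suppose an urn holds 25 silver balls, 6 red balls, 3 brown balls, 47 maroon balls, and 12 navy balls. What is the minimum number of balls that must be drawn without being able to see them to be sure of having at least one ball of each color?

The hardest color to obtain is brown: we could draw every other ball first — 93 − 3 = 90 balls — without a single brown one.
The next draw must be brown, so 90 + 1 = 91.

91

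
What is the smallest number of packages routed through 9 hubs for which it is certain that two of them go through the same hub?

There are 9 hubs acting as pigeonholes.
With 9 packages we could place one in each, avoiding any repeat.
One more forces some class to hold 2, so 9 + 1 = 10.

10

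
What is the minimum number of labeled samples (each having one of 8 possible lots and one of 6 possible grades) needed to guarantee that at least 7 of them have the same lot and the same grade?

289

There are 8 × 6 = 48 (lot, grade) combinations acting as pigeonholes.
With 48 × 6 = 288 labeled samples we could place exactly 6 in each, with no (lot, grade) pair reaching 7.
One more forces some (lot, grade) pair to hold 7, so 288 + 1 = 289.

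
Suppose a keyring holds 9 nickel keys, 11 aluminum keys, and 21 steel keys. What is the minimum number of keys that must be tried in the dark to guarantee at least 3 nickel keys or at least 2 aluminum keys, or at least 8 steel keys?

Each of the 3 types has its own threshold; avoid all of them simultaneously.
The worst case stops just short of every target: 2 nickel, 1 aluminum, 7 steel — 2 + 1 + 7 = 10 keys.
One more key must push some type to its target, so 10 + 1 = 11.

11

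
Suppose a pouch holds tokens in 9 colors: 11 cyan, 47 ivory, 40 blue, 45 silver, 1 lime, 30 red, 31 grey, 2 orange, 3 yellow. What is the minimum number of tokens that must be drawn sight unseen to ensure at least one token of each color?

The hardest color to obtain is lime: we could draw every other token first — 210 − 1 = 209 tokens — without a single lime one.
The next draw must be lime, so 209 + 1 = 210.

210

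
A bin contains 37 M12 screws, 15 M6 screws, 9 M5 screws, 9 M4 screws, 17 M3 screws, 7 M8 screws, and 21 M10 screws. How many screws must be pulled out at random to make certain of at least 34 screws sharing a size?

112

In the worst case we take at most 33 of each size, but all 15 M6, all 9 M5, all 9 M4, all 17 M3, all 7 M8, and all 21 M10 (fewer than 33), giving 33 + 15 + 9 + 9 + 17 + 7 + 21 = 111.
One more screw then forces some size to 34, so 111 + 1 = 112.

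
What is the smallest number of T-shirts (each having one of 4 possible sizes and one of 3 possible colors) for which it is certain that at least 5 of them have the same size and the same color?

There are 4 × 3 = 12 (size, color) combinations acting as pigeonholes.
With 12 × 4 = 48 T-shirts we could place exactly 4 in each, with no (size, color) pair reaching 5.
One more forces some (size, color) pair to hold 5, so 48 + 1 = 49.

49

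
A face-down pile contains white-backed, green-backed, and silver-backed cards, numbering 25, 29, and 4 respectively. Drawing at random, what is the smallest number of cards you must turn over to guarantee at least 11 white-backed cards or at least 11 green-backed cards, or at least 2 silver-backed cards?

The worst case stops just short of every target: 10 white-backed, 10 green-backed, 1 silver-backed — 10 + 10 + 1 = 21 cards.
One more card must push some back color to its target, so 21 + 1 = 22.

22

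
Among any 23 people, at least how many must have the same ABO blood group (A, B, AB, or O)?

6

The 23 people fall into 4 ABO blood groups.
If each of the 4 ABO blood groups held at most 5, the total would be at most 4 × 5 = 20 < 23, a contradiction.
So at least one holds ⌈23/4⌉ = 6.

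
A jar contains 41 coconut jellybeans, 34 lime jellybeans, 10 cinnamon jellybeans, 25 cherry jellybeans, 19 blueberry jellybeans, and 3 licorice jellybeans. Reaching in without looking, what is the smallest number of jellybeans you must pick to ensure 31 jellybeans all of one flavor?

In the worst case we take at most 30 of each flavor, but all 10 cinnamon, all 25 cherry, all 19 blueberry, and all 3 licorice (fewer than 30), giving 30 + 30 + 10 + 25 + 19 + 3 = 117.
One more jellybean then forces some flavor to 31, so 117 + 1 = 118.

118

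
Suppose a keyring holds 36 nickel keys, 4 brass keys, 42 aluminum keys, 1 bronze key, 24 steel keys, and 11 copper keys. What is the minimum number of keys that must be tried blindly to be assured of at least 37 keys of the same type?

In the worst case we take at most 36 of each type, but all 4 brass, all 1 bronze, all 24 steel, and all 11 copper (fewer than 36), giving 36 + 4 + 36 + 1 + 24 + 11 = 112.
One more key then forces some type to 37, so 112 + 1 = 113.

113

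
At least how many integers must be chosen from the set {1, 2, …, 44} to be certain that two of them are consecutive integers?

23

Partition {1, …, 44} into 22 pairs: {1,2}, {3,4}, …, {43,44}.
Choosing 22 integers — say the 22 even numbers 2, 4, …, 44 — takes one from each pair and avoids the property.
Choosing 23 forces two into the same pair by pigeonhole, and those are consecutive. So 23.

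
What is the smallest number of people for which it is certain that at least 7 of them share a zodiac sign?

There are 12 zodiac signs acting as pigeonholes.
With 12 × 6 = 72 people we could place exactly 6 in each, with no class reaching 7.
One more forces some class to hold 7, so 72 + 1 = 73.

73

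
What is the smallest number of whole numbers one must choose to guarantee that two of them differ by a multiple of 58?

59

Two integers differ by a multiple of 58 exactly when they share a remainder mod 58.
There are 58 residue classes mod 58, so 58 integers can all lie in distinct classes.
One more integer must repeat a residue, giving a difference divisible by 58. So n = 58 + 1 = 59.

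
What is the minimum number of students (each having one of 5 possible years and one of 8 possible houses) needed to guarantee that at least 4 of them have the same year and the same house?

There are 5 × 8 = 40 (year, house) combinations acting as pigeonholes.
With 40 × 3 = 120 students we could place exactly 3 in each, with no (year, house) pair reaching 4.
One more forces some (year, house) pair to hold 4, so 120 + 1 = 121.

121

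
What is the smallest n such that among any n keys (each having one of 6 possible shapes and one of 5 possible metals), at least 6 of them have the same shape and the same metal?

There are 6 × 5 = 30 (shape, metal) combinations acting as pigeonholes.
With 30 × 5 = 150 keys we could place exactly 5 in each, with no (shape, metal) pair reaching 6.
One more forces some (shape, metal) pair to hold 6, so 150 + 1 = 151.

151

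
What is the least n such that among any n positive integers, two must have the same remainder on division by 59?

60

Use the pigeonhole principle on residue classes: two integers differ by a multiple of 59 exactly when they share a remainder mod 59.
There are 59 residue classes mod 59, so 59 integers can all lie in distinct classes.
One more integer must repeat a residue, giving a difference divisible by 59. So n = 59 + 1 = 60.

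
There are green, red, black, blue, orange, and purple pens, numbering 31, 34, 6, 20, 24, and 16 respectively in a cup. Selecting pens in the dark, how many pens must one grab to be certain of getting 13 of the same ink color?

In the worst case we take at most 12 of each ink color, but all 6 black (fewer than 12), giving 12 + 12 + 6 + 12 + 12 + 12 = 66.
One more pen then forces some ink color to 13, so 66 + 1 = 67.

67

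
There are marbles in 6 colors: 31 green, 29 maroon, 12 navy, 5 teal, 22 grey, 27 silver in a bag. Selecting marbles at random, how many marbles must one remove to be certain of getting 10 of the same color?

51

Treat the 6 colors as pigeonholes.
In the worst case we take at most 9 of each color, but all 5 teal (fewer than 9), giving 9 + 9 + 9 + 5 + 9 + 9 = 50.
One more marble then forces some color to 10, so 50 + 1 = 51.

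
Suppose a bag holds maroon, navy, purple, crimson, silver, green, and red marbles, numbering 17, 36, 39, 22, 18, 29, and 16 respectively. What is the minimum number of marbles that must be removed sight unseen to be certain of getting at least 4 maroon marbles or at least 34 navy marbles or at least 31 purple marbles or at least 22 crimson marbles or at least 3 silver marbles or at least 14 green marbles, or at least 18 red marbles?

119

Each of the 7 colors has its own threshold; avoid all of them simultaneously.
The worst case stops just short of every target: 3 maroon, 33 navy, 30 purple, 21 crimson, 2 silver, 13 green, all 16 red — 3 + 33 + 30 + 21 + 2 + 13 + 16 = 118 marbles.
One more marble must push some color to its target, so 118 + 1 = 119.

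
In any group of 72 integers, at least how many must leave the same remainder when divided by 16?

5

If each of the 16 residue classes modulo 16 held at most 4, the total would be at most 16 × 4 = 64 < 72, a contradiction.
So at least one holds ⌈72/16⌉ = 5.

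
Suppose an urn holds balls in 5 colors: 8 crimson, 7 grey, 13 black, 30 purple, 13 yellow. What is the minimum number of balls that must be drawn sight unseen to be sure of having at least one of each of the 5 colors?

65

The hardest color to obtain is grey: we could draw every other ball first — 71 − 7 = 64 balls — without a single grey one.
The next draw must be grey, so 64 + 1 = 65.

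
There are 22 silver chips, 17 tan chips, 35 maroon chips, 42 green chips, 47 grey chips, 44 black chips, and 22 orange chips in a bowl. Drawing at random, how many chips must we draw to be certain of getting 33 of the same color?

Treat the 7 colors as pigeonholes.
In the worst case we take at most 32 of each color, but all 22 silver, all 17 tan, and all 22 orange (fewer than 32), giving 22 + 17 + 32 + 32 + 32 + 32 + 22 = 189.
One more chip then forces some color to 33, so 189 + 1 = 190.

190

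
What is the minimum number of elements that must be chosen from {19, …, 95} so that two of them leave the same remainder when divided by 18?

Use the pigeonhole principle on residue classes: group the integers by remainder mod 18; there are 18 residue classes, each nonempty in this range.
Choosing one from each class (18 integers) avoids any shared remainder.
One more choice must repeat a class, so two differ by a multiple of 18. Hence 18 + 1 = 19.

19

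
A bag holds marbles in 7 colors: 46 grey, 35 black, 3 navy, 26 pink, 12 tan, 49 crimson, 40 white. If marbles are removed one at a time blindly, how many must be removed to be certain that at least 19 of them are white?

190

The worst case draws every non-white marble first: 46 + 35 + 3 + 26 + 12 + 49 = 171.
The next 19 draws are then forced to be white, giving 171 + 19 = 190.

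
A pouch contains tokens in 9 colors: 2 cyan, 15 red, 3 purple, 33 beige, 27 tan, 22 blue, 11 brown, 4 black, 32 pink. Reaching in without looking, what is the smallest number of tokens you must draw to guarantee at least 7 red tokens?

To avoid red tokens as long as possible, exhaust the other 8 colors first.
The worst case draws every non-red token first: 2 + 3 + 33 + 27 + 22 + 11 + 4 + 32 = 134.
The next 7 draws are then forced to be red, giving 134 + 7 = 141.

141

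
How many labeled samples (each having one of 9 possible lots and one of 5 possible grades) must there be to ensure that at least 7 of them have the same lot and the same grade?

There are 9 × 5 = 45 (lot, grade) combinations acting as pigeonholes.
With 45 × 6 = 270 labeled samples we could place exactly 6 in each, with no (lot, grade) pair reaching 7.
One more forces some (lot, grade) pair to hold 7, so 270 + 1 = 271.

271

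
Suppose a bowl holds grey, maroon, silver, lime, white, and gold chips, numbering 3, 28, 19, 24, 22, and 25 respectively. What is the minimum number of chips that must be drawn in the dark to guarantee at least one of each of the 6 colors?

The hardest color to obtain is grey: we could draw every other chip first — 121 − 3 = 118 chips — without a single grey one.
The next draw must be grey, so 118 + 1 = 119.

119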